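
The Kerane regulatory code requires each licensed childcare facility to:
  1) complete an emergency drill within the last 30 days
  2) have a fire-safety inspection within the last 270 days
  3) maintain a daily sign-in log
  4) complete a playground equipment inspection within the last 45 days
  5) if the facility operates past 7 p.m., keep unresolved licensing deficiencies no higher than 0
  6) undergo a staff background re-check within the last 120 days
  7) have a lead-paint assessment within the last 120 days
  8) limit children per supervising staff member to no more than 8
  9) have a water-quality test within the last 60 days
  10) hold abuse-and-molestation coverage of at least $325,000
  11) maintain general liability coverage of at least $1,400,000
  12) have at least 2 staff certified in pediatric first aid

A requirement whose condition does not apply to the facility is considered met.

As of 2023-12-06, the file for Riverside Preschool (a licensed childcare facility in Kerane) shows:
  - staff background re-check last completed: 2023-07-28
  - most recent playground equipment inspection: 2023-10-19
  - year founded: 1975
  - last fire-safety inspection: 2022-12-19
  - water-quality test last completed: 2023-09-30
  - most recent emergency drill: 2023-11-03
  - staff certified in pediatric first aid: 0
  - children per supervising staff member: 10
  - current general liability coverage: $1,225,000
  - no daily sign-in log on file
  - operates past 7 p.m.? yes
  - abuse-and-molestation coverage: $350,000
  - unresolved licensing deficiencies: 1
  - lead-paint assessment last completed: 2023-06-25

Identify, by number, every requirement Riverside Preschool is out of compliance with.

1, 2, 3, 4, 5, 6, 7, 8, 9, 11, 12

1. emergency drill 33 days ago vs limit 30 → not met
2. fire-safety inspection 352 days ago vs limit 270 → not met
3. daily sign-in log absent → not met
4. playground equipment inspection 48 days ago vs limit 45 → not met
5. condition 'operates past 7 p.m.' holds; unresolved licensing deficiencies 1 > 0 → not met
6. staff background re-check 131 days ago vs limit 120 → not met
7. lead-paint assessment 164 days ago vs limit 120 → not met
8. children per supervising staff member 10 > 8 → not met
9. water-quality test 67 days ago vs limit 60 → not met
10. abuse-and-molestation coverage $350,000 ≥ $325,000 → met
11. general liability coverage $1,225,000 < $1,400,000 → not met
12. staff certified in pediatric first aid 0 < 2 → not met
Not met: 1, 2, 3, 4, 5, 6, 7, 8, 9, 11, 12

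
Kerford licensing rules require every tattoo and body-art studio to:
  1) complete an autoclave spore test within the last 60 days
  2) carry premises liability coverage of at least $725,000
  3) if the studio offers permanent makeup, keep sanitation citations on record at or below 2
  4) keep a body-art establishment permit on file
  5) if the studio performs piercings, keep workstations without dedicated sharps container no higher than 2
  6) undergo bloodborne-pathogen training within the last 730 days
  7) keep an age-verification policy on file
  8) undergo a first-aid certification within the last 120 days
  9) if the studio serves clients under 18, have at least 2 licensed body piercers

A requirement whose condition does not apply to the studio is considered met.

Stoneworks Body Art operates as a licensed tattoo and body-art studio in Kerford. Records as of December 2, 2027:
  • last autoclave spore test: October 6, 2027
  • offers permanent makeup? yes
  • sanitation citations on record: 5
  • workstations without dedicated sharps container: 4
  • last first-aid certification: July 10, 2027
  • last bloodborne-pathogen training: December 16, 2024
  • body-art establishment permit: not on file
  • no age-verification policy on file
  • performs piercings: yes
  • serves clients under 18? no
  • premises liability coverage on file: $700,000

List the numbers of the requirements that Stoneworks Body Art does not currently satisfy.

1. autoclave spore test 57 days ago vs limit 60 → met
2. premises liability coverage $700,000 < $725,000 → not met
3. condition 'offers permanent makeup' holds; sanitation citations on record 5 > 2 → not met
4. body-art establishment permit absent → not met
5. condition 'performs piercings' holds; workstations without dedicated sharps container 4 > 2 → not met
6. bloodborne-pathogen training 1081 days ago vs limit 730 → not met
7. age-verification policy absent → not met
8. first-aid certification 145 days ago vs limit 120 → not met
9. condition 'serves clients under 18' does not hold → requirement n/a → met
Not met: 2, 3, 4, 5, 6, 7, 8

2, 3, 4, 5, 6, 7, 8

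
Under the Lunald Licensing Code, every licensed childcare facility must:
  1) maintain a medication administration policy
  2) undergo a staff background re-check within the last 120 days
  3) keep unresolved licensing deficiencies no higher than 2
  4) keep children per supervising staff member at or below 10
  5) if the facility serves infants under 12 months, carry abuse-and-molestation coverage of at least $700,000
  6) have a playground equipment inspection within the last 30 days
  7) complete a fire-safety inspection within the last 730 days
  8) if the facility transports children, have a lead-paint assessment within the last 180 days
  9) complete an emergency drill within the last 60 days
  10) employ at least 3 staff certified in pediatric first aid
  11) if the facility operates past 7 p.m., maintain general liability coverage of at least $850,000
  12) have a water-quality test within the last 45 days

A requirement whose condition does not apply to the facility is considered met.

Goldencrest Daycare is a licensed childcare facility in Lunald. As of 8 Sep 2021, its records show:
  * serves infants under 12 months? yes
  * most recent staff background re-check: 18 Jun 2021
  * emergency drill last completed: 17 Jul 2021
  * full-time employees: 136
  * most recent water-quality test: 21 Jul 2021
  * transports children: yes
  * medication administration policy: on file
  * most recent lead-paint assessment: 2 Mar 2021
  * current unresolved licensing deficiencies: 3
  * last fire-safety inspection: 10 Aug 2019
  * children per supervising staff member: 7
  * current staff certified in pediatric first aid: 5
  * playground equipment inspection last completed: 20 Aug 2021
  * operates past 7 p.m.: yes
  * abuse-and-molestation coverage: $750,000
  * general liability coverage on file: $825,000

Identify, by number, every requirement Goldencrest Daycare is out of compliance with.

1. medication administration policy present → met
2. staff background re-check 82 days ago vs limit 120 → met
3. unresolved licensing deficiencies 3 > 2 → not met
4. children per supervising staff member 7 ≤ 10 → met
5. condition 'serves infants under 12 months' holds; abuse-and-molestation coverage $750,000 ≥ $700,000 → met
6. playground equipment inspection 19 days ago vs limit 30 → met
7. fire-safety inspection 760 days ago vs limit 730 → not met
8. condition 'transports children' holds; lead-paint assessment 190 days ago vs limit 180 → not met
9. emergency drill 53 days ago vs limit 60 → met
10. staff certified in pediatric first aid 5 ≥ 3 → met
11. condition 'operates past 7 p.m.' holds; general liability coverage $825,000 < $850,000 → not met
12. water-quality test 49 days ago vs limit 45 → not met
Not met: 3, 7, 8, 11, 12

3, 7, 8, 11, 12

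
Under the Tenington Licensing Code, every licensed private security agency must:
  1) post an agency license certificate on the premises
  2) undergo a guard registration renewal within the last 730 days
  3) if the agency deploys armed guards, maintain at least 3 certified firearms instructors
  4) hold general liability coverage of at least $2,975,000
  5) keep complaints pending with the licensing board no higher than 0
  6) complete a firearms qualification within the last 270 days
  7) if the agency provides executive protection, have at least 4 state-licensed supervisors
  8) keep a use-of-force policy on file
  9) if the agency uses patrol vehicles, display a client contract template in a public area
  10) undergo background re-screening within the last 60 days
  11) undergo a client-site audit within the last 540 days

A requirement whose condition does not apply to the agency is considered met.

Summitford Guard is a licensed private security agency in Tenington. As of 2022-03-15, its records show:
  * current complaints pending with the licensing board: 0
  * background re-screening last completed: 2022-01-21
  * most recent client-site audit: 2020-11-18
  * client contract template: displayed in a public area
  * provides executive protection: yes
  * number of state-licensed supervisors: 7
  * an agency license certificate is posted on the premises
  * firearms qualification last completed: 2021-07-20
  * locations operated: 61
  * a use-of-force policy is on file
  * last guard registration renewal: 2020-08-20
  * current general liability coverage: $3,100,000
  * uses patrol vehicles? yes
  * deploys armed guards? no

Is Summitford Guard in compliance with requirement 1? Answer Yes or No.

Yes

1. agency license certificate present → met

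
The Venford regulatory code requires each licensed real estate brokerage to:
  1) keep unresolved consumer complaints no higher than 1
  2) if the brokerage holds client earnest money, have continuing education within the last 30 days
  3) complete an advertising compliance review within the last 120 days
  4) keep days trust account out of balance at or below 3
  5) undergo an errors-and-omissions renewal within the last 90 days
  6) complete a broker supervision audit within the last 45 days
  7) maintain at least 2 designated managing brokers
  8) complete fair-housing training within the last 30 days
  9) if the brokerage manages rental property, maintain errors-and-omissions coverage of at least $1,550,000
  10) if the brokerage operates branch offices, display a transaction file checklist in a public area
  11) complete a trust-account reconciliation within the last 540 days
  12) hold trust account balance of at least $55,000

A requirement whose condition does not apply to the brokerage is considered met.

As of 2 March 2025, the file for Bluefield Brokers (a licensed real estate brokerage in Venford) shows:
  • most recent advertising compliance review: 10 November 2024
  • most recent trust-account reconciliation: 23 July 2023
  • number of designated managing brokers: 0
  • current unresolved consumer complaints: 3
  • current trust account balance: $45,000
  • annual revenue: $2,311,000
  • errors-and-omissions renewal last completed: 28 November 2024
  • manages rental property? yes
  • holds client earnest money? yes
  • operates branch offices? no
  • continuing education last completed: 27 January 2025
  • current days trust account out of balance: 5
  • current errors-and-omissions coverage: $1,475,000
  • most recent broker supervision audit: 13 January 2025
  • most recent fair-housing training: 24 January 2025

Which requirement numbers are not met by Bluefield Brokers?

1, 2, 4, 5, 6, 7, 8, 9, 11, 12

1. unresolved consumer complaints 3 > 1 → not met
2. condition 'holds client earnest money' holds; continuing education 34 days ago vs limit 30 → not met
3. advertising compliance review 112 days ago vs limit 120 → met
4. days trust account out of balance 5 > 3 → not met
5. errors-and-omissions renewal 94 days ago vs limit 90 → not met
6. broker supervision audit 48 days ago vs limit 45 → not met
7. designated managing brokers 0 < 2 → not met
8. fair-housing training 37 days ago vs limit 30 → not met
9. condition 'manages rental property' holds; errors-and-omissions coverage $1,475,000 < $1,550,000 → not met
10. condition 'operates branch offices' does not hold → requirement n/a → met
11. trust-account reconciliation 588 days ago vs limit 540 → not met
12. trust account balance $45,000 < $55,000 → not met
Not met: 1, 2, 4, 5, 6, 7, 8, 9, 11, 12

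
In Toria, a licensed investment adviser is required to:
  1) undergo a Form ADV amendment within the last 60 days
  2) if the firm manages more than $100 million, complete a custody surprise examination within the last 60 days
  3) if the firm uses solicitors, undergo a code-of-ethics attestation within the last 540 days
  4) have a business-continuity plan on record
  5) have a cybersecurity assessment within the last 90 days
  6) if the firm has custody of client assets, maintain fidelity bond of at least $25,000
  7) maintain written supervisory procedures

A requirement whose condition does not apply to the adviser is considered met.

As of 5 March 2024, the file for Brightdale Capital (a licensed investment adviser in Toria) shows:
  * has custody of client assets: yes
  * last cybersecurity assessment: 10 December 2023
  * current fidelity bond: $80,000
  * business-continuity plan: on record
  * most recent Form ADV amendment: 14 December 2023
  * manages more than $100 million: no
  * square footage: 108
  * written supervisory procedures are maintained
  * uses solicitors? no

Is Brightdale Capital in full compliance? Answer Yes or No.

No

1. Form ADV amendment 82 days ago vs limit 60 → not met
2. condition 'manages more than $100 million' does not hold → requirement n/a → met
3. condition 'uses solicitors' does not hold → requirement n/a → met
4. business-continuity plan present → met
5. cybersecurity assessment 86 days ago vs limit 90 → met
6. condition 'has custody of client assets' holds; fidelity bond $80,000 ≥ $25,000 → met
7. written supervisory procedures present → met
Not met: 1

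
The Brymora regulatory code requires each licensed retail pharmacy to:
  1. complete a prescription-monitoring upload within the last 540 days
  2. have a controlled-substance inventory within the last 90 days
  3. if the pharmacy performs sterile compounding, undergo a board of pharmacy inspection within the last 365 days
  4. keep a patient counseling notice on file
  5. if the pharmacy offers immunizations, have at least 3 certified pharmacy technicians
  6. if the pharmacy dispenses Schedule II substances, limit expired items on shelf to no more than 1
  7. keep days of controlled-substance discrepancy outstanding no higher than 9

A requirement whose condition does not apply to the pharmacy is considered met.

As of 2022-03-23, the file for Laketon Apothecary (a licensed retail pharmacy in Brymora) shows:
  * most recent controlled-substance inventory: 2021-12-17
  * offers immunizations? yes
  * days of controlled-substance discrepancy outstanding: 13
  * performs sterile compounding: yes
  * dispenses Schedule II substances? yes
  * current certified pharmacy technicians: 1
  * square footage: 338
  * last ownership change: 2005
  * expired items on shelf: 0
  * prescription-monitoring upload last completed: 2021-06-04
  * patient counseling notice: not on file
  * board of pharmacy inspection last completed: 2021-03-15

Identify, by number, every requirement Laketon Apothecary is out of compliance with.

1. prescription-monitoring upload 292 days ago vs limit 540 → met
2. controlled-substance inventory 96 days ago vs limit 90 → not met
3. condition 'performs sterile compounding' holds; board of pharmacy inspection 373 days ago vs limit 365 → not met
4. patient counseling notice absent → not met
5. condition 'offers immunizations' holds; certified pharmacy technicians 1 < 3 → not met
6. condition 'dispenses Schedule II substances' holds; expired items on shelf 0 ≤ 1 → met
7. days of controlled-substance discrepancy outstanding 13 > 9 → not met
Not met: 2, 3, 4, 5, 7

2, 3, 4, 5, 7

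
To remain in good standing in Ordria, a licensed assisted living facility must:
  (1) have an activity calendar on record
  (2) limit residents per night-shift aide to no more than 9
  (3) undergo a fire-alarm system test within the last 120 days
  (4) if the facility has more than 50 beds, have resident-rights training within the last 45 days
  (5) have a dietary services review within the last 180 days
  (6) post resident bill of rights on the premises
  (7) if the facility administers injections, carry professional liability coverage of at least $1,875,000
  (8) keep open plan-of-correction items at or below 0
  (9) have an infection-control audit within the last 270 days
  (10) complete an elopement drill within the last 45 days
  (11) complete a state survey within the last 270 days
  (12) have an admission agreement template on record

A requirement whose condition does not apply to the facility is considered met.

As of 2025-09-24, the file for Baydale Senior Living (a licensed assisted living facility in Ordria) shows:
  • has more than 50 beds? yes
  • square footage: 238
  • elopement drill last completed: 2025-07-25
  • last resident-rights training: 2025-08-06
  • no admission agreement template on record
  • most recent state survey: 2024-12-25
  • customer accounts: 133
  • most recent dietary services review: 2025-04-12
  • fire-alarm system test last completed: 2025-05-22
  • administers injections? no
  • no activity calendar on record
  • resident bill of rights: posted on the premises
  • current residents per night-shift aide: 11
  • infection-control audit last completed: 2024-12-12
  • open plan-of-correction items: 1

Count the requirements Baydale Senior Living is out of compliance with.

9

1. activity calendar absent → not met
2. residents per night-shift aide 11 > 9 → not met
3. fire-alarm system test 125 days ago vs limit 120 → not met
4. condition 'has more than 50 beds' holds; resident-rights training 49 days ago vs limit 45 → not met
5. dietary services review 165 days ago vs limit 180 → met
6. resident bill of rights present → met
7. condition 'administers injections' does not hold → requirement n/a → met
8. open plan-of-correction items 1 > 0 → not met
9. infection-control audit 286 days ago vs limit 270 → not met
10. elopement drill 61 days ago vs limit 45 → not met
11. state survey 273 days ago vs limit 270 → not met
12. admission agreement template absent → not met
Not met: 9 of 12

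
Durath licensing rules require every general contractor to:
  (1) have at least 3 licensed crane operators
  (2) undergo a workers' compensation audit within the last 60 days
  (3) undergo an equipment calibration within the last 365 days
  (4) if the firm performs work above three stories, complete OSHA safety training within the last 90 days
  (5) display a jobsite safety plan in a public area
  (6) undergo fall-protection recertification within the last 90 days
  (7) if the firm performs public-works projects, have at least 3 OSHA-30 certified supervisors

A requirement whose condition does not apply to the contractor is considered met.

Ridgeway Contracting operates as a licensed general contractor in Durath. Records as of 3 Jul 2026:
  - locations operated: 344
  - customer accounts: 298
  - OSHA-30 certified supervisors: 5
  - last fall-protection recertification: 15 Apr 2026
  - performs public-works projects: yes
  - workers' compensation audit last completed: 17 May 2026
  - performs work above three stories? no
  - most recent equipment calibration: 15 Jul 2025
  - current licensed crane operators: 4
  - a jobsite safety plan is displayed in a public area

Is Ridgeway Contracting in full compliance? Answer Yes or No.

Yes

1. licensed crane operators 4 ≥ 3 → met
2. workers' compensation audit 47 days ago vs limit 60 → met
3. equipment calibration 353 days ago vs limit 365 → met
4. condition 'performs work above three stories' does not hold → requirement n/a → met
5. jobsite safety plan present → met
6. fall-protection recertification 79 days ago vs limit 90 → met
7. condition 'performs public-works projects' holds; OSHA-30 certified supervisors 5 ≥ 3 → met
All met.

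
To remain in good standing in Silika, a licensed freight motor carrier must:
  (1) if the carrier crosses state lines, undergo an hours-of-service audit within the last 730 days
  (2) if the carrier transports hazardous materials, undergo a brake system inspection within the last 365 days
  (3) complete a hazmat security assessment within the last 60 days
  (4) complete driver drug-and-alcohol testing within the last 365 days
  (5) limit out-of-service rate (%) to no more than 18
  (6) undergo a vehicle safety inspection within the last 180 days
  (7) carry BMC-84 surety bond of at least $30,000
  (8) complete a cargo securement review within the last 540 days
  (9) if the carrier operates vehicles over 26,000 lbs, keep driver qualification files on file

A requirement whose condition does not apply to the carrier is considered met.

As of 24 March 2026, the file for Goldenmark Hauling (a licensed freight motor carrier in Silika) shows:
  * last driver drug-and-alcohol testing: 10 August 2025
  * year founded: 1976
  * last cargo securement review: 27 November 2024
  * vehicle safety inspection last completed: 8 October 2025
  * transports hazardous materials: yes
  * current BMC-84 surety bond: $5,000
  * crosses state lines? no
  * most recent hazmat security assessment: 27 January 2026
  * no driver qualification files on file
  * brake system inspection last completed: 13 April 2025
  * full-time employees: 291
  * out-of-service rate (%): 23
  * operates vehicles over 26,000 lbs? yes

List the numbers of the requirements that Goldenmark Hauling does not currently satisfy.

5, 7, 9

1. condition 'crosses state lines' does not hold → requirement n/a → met
2. condition 'transports hazardous materials' holds; brake system inspection 345 days ago vs limit 365 → met
3. hazmat security assessment 56 days ago vs limit 60 → met
4. driver drug-and-alcohol testing 226 days ago vs limit 365 → met
5. out-of-service rate (%) 23 > 18 → not met
6. vehicle safety inspection 167 days ago vs limit 180 → met
7. BMC-84 surety bond $5,000 < $30,000 → not met
8. cargo securement review 482 days ago vs limit 540 → met
9. condition 'operates vehicles over 26,000 lbs' holds; driver qualification files absent → not met
Not met: 5, 7, 9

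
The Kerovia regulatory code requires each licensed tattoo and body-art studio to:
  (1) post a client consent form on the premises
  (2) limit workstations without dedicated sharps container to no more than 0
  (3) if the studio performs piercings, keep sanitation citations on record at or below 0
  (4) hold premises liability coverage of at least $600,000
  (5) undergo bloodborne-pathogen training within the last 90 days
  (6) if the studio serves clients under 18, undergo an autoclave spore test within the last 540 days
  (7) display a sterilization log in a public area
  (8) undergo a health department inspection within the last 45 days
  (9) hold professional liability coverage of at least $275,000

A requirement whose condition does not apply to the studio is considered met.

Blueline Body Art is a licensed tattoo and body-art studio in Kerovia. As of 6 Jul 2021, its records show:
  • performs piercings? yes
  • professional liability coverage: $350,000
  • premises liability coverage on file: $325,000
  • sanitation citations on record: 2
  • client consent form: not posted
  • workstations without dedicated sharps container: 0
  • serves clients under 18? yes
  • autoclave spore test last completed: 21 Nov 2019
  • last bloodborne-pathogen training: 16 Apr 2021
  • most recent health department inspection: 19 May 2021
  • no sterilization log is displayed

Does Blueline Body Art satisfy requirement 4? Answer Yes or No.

No

4. premises liability coverage $325,000 < $600,000 → not met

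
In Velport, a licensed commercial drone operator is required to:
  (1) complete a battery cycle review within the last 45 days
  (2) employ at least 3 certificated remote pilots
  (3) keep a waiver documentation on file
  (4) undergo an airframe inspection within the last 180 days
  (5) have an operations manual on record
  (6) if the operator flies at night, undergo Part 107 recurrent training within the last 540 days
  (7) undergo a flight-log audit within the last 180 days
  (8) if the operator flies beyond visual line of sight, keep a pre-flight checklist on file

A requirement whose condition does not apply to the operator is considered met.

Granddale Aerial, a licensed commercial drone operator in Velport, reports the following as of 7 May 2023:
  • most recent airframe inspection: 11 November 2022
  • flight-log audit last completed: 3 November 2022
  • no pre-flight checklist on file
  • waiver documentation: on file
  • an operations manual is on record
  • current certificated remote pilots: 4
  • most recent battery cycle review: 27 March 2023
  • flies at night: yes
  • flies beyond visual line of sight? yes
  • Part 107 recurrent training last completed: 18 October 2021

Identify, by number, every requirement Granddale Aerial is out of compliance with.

6, 7, 8

1. battery cycle review 41 days ago vs limit 45 → met
2. certificated remote pilots 4 ≥ 3 → met
3. waiver documentation present → met
4. airframe inspection 177 days ago vs limit 180 → met
5. operations manual present → met
6. condition 'flies at night' holds; Part 107 recurrent training 566 days ago vs limit 540 → not met
7. flight-log audit 185 days ago vs limit 180 → not met
8. condition 'flies beyond visual line of sight' holds; pre-flight checklist absent → not met
Not met: 6, 7, 8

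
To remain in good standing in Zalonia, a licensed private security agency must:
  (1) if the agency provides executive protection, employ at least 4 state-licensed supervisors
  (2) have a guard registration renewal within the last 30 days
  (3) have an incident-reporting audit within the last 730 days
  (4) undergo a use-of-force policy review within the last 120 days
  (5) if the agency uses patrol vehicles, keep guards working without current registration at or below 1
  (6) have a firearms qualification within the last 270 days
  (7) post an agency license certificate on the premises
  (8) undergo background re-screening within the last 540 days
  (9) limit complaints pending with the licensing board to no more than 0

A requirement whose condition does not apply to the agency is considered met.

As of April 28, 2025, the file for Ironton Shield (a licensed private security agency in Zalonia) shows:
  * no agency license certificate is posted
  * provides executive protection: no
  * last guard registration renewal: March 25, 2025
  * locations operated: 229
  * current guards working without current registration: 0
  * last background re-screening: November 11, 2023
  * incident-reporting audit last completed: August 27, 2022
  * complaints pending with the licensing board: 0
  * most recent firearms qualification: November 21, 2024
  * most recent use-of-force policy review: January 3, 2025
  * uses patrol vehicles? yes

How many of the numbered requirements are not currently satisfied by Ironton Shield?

1. condition 'provides executive protection' does not hold → requirement n/a → met
2. guard registration renewal 34 days ago vs limit 30 → not met
3. incident-reporting audit 975 days ago vs limit 730 → not met
4. use-of-force policy review 115 days ago vs limit 120 → met
5. condition 'uses patrol vehicles' holds; guards working without current registration 0 ≤ 1 → met
6. firearms qualification 158 days ago vs limit 270 → met
7. agency license certificate absent → not met
8. background re-screening 534 days ago vs limit 540 → met
9. complaints pending with the licensing board 0 ≤ 0 → met
Not met: 3 of 9

3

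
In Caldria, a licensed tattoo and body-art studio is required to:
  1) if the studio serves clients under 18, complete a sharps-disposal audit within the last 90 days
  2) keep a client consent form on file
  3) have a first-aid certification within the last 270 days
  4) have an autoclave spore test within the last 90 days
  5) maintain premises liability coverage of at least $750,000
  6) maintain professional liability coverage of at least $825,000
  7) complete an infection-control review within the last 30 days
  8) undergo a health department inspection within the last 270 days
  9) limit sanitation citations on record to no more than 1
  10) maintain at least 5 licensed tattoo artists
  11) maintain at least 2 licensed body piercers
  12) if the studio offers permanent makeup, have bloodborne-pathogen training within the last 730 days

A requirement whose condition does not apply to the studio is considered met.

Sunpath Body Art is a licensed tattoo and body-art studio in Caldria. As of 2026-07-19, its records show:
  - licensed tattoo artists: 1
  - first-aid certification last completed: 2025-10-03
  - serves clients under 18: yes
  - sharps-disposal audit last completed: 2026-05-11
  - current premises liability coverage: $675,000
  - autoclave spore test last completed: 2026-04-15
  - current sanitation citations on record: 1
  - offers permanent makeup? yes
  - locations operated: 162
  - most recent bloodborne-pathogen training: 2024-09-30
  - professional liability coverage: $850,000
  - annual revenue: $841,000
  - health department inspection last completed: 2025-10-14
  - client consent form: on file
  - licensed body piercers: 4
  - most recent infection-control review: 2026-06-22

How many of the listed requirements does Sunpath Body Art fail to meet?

5

1. condition 'serves clients under 18' holds; sharps-disposal audit 69 days ago vs limit 90 → met
2. client consent form present → met
3. first-aid certification 289 days ago vs limit 270 → not met
4. autoclave spore test 95 days ago vs limit 90 → not met
5. premises liability coverage $675,000 < $750,000 → not met
6. professional liability coverage $850,000 ≥ $825,000 → met
7. infection-control review 27 days ago vs limit 30 → met
8. health department inspection 278 days ago vs limit 270 → not met
9. sanitation citations on record 1 ≤ 1 → met
10. licensed tattoo artists 1 < 5 → not met
11. licensed body piercers 4 ≥ 2 → met
12. condition 'offers permanent makeup' holds; bloodborne-pathogen training 657 days ago vs limit 730 → met
Not met: 5 of 12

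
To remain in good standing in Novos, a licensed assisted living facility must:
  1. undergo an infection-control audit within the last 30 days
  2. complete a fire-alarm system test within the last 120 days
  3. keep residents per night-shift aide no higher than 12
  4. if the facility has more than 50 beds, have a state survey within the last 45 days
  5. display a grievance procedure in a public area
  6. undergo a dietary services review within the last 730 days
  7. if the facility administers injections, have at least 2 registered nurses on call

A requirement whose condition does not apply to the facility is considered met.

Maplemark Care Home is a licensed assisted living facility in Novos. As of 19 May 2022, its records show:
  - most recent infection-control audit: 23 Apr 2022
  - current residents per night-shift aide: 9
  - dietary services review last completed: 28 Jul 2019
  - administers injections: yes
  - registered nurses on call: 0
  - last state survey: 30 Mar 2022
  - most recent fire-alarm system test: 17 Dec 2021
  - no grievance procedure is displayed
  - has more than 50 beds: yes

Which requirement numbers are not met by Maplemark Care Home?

1. infection-control audit 26 days ago vs limit 30 → met
2. fire-alarm system test 153 days ago vs limit 120 → not met
3. residents per night-shift aide 9 ≤ 12 → met
4. condition 'has more than 50 beds' holds; state survey 50 days ago vs limit 45 → not met
5. grievance procedure absent → not met
6. dietary services review 1026 days ago vs limit 730 → not met
7. condition 'administers injections' holds; registered nurses on call 0 < 2 → not met
Not met: 2, 4, 5, 6, 7

2, 4, 5, 6, 7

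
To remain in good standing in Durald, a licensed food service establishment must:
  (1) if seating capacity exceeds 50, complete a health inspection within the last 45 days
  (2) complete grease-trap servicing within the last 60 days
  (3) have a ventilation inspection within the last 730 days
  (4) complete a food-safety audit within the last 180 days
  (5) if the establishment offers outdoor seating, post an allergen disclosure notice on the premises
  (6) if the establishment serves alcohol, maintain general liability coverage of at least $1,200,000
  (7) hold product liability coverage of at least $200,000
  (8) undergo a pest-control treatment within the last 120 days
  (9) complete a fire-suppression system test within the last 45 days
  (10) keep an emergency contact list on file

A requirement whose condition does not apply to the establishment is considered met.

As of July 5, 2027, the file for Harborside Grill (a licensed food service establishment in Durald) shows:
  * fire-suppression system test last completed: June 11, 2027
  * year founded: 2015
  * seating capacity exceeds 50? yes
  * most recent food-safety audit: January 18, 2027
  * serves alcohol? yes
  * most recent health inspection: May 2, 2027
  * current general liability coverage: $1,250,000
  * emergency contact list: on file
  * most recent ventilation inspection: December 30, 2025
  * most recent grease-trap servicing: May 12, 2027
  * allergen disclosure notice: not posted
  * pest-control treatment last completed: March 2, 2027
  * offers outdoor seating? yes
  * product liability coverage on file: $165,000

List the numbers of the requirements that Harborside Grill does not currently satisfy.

1, 5, 7, 8

1. condition 'seating capacity exceeds 50' holds; health inspection 64 days ago vs limit 45 → not met
2. grease-trap servicing 54 days ago vs limit 60 → met
3. ventilation inspection 552 days ago vs limit 730 → met
4. food-safety audit 168 days ago vs limit 180 → met
5. condition 'offers outdoor seating' holds; allergen disclosure notice absent → not met
6. condition 'serves alcohol' holds; general liability coverage $1,250,000 ≥ $1,200,000 → met
7. product liability coverage $165,000 < $200,000 → not met
8. pest-control treatment 125 days ago vs limit 120 → not met
9. fire-suppression system test 24 days ago vs limit 45 → met
10. emergency contact list present → met
Not met: 1, 5, 7, 8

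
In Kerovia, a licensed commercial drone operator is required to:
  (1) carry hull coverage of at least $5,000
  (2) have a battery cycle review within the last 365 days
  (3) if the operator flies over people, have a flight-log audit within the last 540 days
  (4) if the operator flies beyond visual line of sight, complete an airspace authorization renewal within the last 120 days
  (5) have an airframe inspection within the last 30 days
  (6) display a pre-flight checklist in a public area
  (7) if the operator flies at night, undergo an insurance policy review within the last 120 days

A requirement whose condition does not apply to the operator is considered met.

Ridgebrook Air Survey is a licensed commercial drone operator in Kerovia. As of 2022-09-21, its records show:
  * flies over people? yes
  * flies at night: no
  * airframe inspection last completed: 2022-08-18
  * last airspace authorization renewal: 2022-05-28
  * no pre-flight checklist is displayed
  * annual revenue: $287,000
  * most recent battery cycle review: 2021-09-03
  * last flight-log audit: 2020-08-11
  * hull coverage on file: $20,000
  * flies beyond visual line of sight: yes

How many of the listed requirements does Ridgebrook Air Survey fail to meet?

4

1. hull coverage $20,000 ≥ $5,000 → met
2. battery cycle review 383 days ago vs limit 365 → not met
3. condition 'flies over people' holds; flight-log audit 771 days ago vs limit 540 → not met
4. condition 'flies beyond visual line of sight' holds; airspace authorization renewal 116 days ago vs limit 120 → met
5. airframe inspection 34 days ago vs limit 30 → not met
6. pre-flight checklist absent → not met
7. condition 'flies at night' does not hold → requirement n/a → met
Not met: 4 of 7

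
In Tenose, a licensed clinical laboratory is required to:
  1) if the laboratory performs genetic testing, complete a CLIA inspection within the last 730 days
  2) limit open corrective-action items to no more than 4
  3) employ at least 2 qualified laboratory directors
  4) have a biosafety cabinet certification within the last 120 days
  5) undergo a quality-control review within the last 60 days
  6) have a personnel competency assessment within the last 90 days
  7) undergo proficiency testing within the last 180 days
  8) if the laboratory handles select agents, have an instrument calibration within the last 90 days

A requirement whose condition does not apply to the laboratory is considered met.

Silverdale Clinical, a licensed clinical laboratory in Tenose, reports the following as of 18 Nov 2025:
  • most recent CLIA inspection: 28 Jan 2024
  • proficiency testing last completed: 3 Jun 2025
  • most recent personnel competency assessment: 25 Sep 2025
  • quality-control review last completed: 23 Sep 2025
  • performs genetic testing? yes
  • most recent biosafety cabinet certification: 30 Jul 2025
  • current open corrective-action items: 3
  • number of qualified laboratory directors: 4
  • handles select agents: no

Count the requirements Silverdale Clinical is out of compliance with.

1. condition 'performs genetic testing' holds; CLIA inspection 660 days ago vs limit 730 → met
2. open corrective-action items 3 ≤ 4 → met
3. qualified laboratory directors 4 ≥ 2 → met
4. biosafety cabinet certification 111 days ago vs limit 120 → met
5. quality-control review 56 days ago vs limit 60 → met
6. personnel competency assessment 54 days ago vs limit 90 → met
7. proficiency testing 168 days ago vs limit 180 → met
8. condition 'handles select agents' does not hold → requirement n/a → met
Not met: 0 of 8

0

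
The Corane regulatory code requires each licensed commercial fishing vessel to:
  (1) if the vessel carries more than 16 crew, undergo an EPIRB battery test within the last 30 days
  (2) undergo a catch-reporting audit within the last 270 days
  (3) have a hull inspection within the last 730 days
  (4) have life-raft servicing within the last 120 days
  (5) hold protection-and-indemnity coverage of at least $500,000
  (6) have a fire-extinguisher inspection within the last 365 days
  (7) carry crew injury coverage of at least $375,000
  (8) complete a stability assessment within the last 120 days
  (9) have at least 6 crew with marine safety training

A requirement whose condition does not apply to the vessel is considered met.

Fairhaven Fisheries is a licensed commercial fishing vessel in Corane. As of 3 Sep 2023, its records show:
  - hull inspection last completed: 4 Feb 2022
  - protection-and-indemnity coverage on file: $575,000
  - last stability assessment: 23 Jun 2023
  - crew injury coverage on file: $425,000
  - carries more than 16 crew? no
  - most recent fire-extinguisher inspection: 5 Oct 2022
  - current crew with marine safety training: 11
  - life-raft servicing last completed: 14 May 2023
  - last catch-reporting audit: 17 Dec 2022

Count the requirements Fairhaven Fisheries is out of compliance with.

0

1. condition 'carries more than 16 crew' does not hold → requirement n/a → met
2. catch-reporting audit 260 days ago vs limit 270 → met
3. hull inspection 576 days ago vs limit 730 → met
4. life-raft servicing 112 days ago vs limit 120 → met
5. protection-and-indemnity coverage $575,000 ≥ $500,000 → met
6. fire-extinguisher inspection 333 days ago vs limit 365 → met
7. crew injury coverage $425,000 ≥ $375,000 → met
8. stability assessment 72 days ago vs limit 120 → met
9. crew with marine safety training 11 ≥ 6 → met
Not met: 0 of 9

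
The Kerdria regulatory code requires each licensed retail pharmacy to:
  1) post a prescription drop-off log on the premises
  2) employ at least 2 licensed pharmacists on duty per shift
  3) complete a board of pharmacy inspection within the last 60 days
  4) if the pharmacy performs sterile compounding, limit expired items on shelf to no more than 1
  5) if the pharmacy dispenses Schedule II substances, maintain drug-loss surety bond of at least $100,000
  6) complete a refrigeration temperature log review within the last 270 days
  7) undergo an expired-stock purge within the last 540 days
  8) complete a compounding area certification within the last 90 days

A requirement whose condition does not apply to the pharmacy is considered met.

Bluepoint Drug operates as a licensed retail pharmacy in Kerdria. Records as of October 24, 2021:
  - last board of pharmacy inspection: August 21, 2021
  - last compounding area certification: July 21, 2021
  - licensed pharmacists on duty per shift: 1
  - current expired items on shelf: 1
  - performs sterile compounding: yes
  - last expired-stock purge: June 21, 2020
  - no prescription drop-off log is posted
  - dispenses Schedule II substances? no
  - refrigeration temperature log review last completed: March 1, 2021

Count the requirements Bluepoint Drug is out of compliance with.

1. prescription drop-off log absent → not met
2. licensed pharmacists on duty per shift 1 < 2 → not met
3. board of pharmacy inspection 64 days ago vs limit 60 → not met
4. condition 'performs sterile compounding' holds; expired items on shelf 1 ≤ 1 → met
5. condition 'dispenses Schedule II substances' does not hold → requirement n/a → met
6. refrigeration temperature log review 237 days ago vs limit 270 → met
7. expired-stock purge 490 days ago vs limit 540 → met
8. compounding area certification 95 days ago vs limit 90 → not met
Not met: 4 of 8

4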